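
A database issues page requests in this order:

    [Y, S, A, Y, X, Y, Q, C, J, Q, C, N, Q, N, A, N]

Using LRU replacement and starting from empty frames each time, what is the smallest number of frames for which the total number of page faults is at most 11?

f=1: 16 faults
f=2: 13 faults
f=3: 9 faults
f=4: 9 faults
f=5: 9 faults
f=6: 9 faults
f=7: 8 faults
f=8: 8 faults
Smallest f with faults ≤ 11 is 3.

3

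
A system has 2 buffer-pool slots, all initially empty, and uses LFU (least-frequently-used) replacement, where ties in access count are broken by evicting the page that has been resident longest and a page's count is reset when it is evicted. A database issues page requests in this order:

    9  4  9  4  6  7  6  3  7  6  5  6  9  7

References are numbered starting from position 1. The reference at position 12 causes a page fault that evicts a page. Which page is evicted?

5

pos 1: 9 → fault, frames {9}
pos 2: 4 → fault, frames {9,4}
pos 3: 9 → hit
pos 4: 4 → hit
pos 5: 6 → fault, evict 9, frames {4,6}
pos 6: 7 → fault, evict 6, frames {4,7}
pos 7: 6 → fault, evict 7, frames {4,6}
pos 8: 3 → fault, evict 6, frames {4,3}
pos 9: 7 → fault, evict 3, frames {4,7}
pos 10: 6 → fault, evict 7, frames {4,6}
pos 11: 5 → fault, evict 6, frames {4,5}
pos 12: 6 → fault, evict 5, frames {4,6}
At position 12, page 5 is evicted.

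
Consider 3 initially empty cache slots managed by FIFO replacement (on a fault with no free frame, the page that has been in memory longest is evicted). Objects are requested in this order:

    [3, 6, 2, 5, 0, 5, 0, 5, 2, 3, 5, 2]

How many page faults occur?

7

3: fault, frames [3]
6: fault, frames [3, 6]
2: fault, frames [3, 6, 2]
5: fault, evict 3, frames [6, 2, 5]
0: fault, evict 6, frames [2, 5, 0]
5: hit
0: hit
5: hit
2: hit
3: fault, evict 2, frames [5, 0, 3]
5: hit
2: fault, evict 5, frames [0, 3, 2]
Page faults: 7.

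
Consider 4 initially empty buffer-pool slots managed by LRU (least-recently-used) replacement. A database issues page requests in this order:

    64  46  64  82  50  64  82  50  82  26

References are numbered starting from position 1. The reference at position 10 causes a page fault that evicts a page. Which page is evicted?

pos 1: 64 → fault, frames {64}
pos 2: 46 → fault, frames {64,46}
pos 3: 64 → hit
pos 4: 82 → fault, frames {46,64,82}
pos 5: 50 → fault, frames {46,64,82,50}
pos 6: 64 → hit
pos 7: 82 → hit
pos 8: 50 → hit
pos 9: 82 → hit
pos 10: 26 → fault, evict 46, frames {64,50,82,26}
At position 10, page 46 is evicted.

46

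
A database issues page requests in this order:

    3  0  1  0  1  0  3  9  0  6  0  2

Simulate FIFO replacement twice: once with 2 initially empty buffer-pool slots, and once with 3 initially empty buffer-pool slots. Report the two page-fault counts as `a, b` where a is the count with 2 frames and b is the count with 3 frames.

8, 7

2 frames: F F F . . . F F F F . F → 8 faults.
3 frames: F F F . . . . F . F F F → 7 faults.
7 < 8: adding a frame reduced faults, as is typical.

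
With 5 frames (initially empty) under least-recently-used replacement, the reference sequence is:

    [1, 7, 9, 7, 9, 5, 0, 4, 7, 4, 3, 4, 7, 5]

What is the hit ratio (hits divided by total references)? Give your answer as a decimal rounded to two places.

0.50

1 -> miss, frames (1)
7 -> miss, frames (1 7)
9 -> miss, frames (1 7 9)
7 -> hit
9 -> hit
5 -> miss, frames (1 7 9 5)
0 -> miss, frames (1 7 9 5 0)
4 -> miss, evict 1, frames (7 9 5 0 4)
7 -> hit
4 -> hit
3 -> miss, evict 9, frames (5 0 7 4 3)
4 -> hit
7 -> hit
5 -> hit
Hits: 7 of 14 references → 7/14 = 0.5000.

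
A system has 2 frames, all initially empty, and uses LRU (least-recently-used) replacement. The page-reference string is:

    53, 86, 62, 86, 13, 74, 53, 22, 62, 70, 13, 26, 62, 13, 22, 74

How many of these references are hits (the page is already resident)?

1

53 -> fault, frames {53}
86 -> fault, frames {53,86}
62 -> fault, evict 53, frames {86,62}
86 -> hit
13 -> fault, evict 62, frames {86,13}
74 -> fault, evict 86, frames {13,74}
53 -> fault, evict 13, frames {74,53}
22 -> fault, evict 74, frames {53,22}
62 -> fault, evict 53, frames {22,62}
70 -> fault, evict 22, frames {62,70}
13 -> fault, evict 62, frames {70,13}
26 -> fault, evict 70, frames {13,26}
62 -> fault, evict 13, frames {26,62}
13 -> fault, evict 26, frames {62,13}
22 -> fault, evict 62, frames {13,22}
74 -> fault, evict 13, frames {22,74}
Hits: 1.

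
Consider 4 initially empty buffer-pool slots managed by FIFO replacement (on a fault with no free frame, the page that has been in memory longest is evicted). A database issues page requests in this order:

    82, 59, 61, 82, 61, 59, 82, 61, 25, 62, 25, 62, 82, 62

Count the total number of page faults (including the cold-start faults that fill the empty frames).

6

82: fault, frames [82]
59: fault, frames [82, 59]
61: fault, frames [82, 59, 61]
82: hit
61: hit
59: hit
82: hit
61: hit
25: fault, frames [82, 59, 61, 25]
62: fault, evict 82, frames [59, 61, 25, 62]
25: hit
62: hit
82: fault, evict 59, frames [61, 25, 62, 82]
62: hit
Page faults: 6.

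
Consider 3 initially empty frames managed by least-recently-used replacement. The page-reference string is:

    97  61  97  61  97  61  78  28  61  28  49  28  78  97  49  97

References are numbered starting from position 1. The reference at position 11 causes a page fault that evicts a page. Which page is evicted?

pos 1: 97 → fault, frames [97]
pos 2: 61 → fault, frames [97, 61]
pos 3: 97 → hit
pos 4: 61 → hit
pos 5: 97 → hit
pos 6: 61 → hit
pos 7: 78 → fault, frames [97, 61, 78]
pos 8: 28 → fault, evict 97, frames [61, 78, 28]
pos 9: 61 → hit
pos 10: 28 → hit
pos 11: 49 → fault, evict 78, frames [61, 28, 49]
At position 11, page 78 is evicted.

78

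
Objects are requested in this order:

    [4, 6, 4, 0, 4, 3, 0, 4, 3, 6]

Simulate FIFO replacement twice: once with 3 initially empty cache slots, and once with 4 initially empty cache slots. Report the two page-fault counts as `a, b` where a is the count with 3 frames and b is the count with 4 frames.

6, 4

3 frames: F F . F . F . F . F → 6 faults.
4 frames: F F . F . F . . . . → 4 faults.
4 < 6: adding a frame reduced faults, as is typical.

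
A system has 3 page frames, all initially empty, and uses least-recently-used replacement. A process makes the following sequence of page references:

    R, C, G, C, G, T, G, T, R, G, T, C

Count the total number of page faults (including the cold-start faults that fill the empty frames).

6

R → miss, frames (R)
C → miss, frames (R C)
G → miss, frames (R C G)
C → hit
G → hit
T → miss, evict R, frames (C G T)
G → hit
T → hit
R → miss, evict C, frames (G T R)
G → hit
T → hit
C → miss, evict R, frames (G T C)
Page faults: 6.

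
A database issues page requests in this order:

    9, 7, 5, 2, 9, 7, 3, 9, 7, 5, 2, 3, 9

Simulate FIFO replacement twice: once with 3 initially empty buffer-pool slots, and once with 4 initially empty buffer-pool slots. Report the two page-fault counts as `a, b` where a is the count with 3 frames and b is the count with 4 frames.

3 frames: F F F F F F F . . F F . F → 10 faults.
4 frames: F F F F . . F F F F F F F → 11 faults.
11 > 10: adding a frame increased faults — Belady's anomaly.

10, 11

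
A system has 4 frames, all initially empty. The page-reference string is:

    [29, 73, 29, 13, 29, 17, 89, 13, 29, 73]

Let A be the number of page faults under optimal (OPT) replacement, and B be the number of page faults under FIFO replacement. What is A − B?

-2

Under OPT: F F . F . F F . . . → 5 faults.
Under FIFO: F F . F . F F . F F → 7 faults.
A − B = 5 − 7 = -2.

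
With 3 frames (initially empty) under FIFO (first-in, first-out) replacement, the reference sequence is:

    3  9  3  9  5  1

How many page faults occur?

3 → miss, frames {3}
9 → miss, frames {3,9}
3 → hit
9 → hit
5 → miss, frames {3,9,5}
1 → miss, evict 3, frames {9,5,1}
Page faults: 4.

4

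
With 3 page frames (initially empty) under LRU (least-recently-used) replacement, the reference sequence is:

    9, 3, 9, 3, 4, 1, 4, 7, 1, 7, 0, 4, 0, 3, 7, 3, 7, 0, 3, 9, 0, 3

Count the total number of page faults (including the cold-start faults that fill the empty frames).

9 → fault, frames {9}
3 → fault, frames {9,3}
9 → hit
3 → hit
4 → fault, frames {9,3,4}
1 → fault, evict 9, frames {3,4,1}
4 → hit
7 → fault, evict 3, frames {1,4,7}
1 → hit
7 → hit
0 → fault, evict 4, frames {1,7,0}
4 → fault, evict 1, frames {7,0,4}
0 → hit
3 → fault, evict 7, frames {4,0,3}
7 → fault, evict 4, frames {0,3,7}
3 → hit
7 → hit
0 → hit
3 → hit
9 → fault, evict 7, frames {0,3,9}
0 → hit
3 → hit
Page faults: 10.

10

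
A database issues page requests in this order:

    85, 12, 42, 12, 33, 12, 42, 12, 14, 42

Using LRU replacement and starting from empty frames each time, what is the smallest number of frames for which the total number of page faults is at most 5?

3

f=1: 10 faults
f=2: 7 faults
f=3: 5 faults
f=4: 5 faults
f=5: 5 faults
Smallest f with faults ≤ 5 is 3.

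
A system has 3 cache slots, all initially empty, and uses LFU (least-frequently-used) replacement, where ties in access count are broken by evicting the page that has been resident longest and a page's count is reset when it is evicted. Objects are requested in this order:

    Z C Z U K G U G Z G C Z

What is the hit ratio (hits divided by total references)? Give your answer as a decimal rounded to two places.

Z: miss, frames {Z}
C: miss, frames {Z,C}
Z: hit
U: miss, frames {Z,C,U}
K: miss, evict C, frames {Z,U,K}
G: miss, evict U, frames {Z,K,G}
U: miss, evict K, frames {Z,G,U}
G: hit
Z: hit
G: hit
C: miss, evict U, frames {Z,G,C}
Z: hit
Hits: 5 of 12 references → 5/12 = 0.4167.

0.42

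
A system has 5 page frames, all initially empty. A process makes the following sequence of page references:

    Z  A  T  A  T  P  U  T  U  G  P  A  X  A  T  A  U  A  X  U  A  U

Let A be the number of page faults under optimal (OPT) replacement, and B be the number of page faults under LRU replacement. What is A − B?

Under OPT: F F F . . F F . . F . . F . . . . . . . . . → 7 faults.
Under LRU: F F F . . F F . . F . . F . F . F . . . . . → 9 faults.
A − B = 7 − 9 = -2.

-2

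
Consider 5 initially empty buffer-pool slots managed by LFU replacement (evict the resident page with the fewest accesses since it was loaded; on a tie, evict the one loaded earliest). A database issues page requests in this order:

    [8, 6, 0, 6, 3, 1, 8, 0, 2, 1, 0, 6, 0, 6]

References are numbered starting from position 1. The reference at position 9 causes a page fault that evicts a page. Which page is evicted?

3

pos 1: 8: fault, frames (8)
pos 2: 6: fault, frames (8 6)
pos 3: 0: fault, frames (8 6 0)
pos 4: 6: hit
pos 5: 3: fault, frames (8 6 0 3)
pos 6: 1: fault, frames (8 6 0 3 1)
pos 7: 8: hit
pos 8: 0: hit
pos 9: 2: fault, evict 3, frames (8 6 0 1 2)
At position 9, page 3 is evicted.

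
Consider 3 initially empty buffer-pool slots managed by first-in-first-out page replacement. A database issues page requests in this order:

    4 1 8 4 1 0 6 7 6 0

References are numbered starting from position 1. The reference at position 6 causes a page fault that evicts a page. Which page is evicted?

pos 1: 4 -> miss, frames [4]
pos 2: 1 -> miss, frames [4, 1]
pos 3: 8 -> miss, frames [4, 1, 8]
pos 4: 4 -> hit
pos 5: 1 -> hit
pos 6: 0 -> miss, evict 4, frames [1, 8, 0]
At position 6, page 4 is evicted.

4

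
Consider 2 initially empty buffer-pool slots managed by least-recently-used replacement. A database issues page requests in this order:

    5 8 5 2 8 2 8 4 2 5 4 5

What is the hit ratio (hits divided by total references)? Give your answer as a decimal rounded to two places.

5: fault, frames [5]
8: fault, frames [5, 8]
5: hit
2: fault, evict 8, frames [5, 2]
8: fault, evict 5, frames [2, 8]
2: hit
8: hit
4: fault, evict 2, frames [8, 4]
2: fault, evict 8, frames [4, 2]
5: fault, evict 4, frames [2, 5]
4: fault, evict 2, frames [5, 4]
5: hit
Hits: 4 of 12 references → 4/12 = 0.3333.

0.33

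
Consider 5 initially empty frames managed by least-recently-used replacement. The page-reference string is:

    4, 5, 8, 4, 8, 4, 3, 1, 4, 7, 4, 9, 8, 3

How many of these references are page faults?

4 → fault, frames {4}
5 → fault, frames {4,5}
8 → fault, frames {4,5,8}
4 → hit
8 → hit
4 → hit
3 → fault, frames {5,8,4,3}
1 → fault, frames {5,8,4,3,1}
4 → hit
7 → fault, evict 5, frames {8,3,1,4,7}
4 → hit
9 → fault, evict 8, frames {3,1,7,4,9}
8 → fault, evict 3, frames {1,7,4,9,8}
3 → fault, evict 1, frames {7,4,9,8,3}
Page faults: 9.

9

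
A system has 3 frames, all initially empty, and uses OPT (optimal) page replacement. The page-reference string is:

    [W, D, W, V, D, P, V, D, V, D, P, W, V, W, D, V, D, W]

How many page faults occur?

W: miss, frames [W]
D: miss, frames [W, D]
W: hit
V: miss, frames [W, D, V]
D: hit
P: miss, evict W, frames [D, V, P]
V: hit
D: hit
V: hit
D: hit
P: hit
W: miss, evict P, frames [D, V, W]
V: hit
W: hit
D: hit
V: hit
D: hit
W: hit
Page faults: 5.

5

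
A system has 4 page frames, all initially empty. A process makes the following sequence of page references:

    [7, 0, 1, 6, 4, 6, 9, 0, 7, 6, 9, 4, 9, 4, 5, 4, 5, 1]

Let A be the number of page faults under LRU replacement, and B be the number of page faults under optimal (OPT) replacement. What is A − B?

2

Under LRU: F F F F F . F F F . . F . . F . . F → 11 faults.
Under OPT: F F F F F . F . . . . F . . F . . F → 9 faults.
A − B = 11 − 9 = 2.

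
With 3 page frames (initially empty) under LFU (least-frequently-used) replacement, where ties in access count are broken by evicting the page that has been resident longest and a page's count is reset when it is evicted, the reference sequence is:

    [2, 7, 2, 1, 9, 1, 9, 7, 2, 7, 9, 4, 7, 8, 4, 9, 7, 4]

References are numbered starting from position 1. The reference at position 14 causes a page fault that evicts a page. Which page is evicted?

7

pos 1: 2 -> fault, frames {2}
pos 2: 7 -> fault, frames {2,7}
pos 3: 2 -> hit
pos 4: 1 -> fault, frames {2,7,1}
pos 5: 9 -> fault, evict 7, frames {2,1,9}
pos 6: 1 -> hit
pos 7: 9 -> hit
pos 8: 7 -> fault, evict 2, frames {1,9,7}
pos 9: 2 -> fault, evict 7, frames {1,9,2}
pos 10: 7 -> fault, evict 2, frames {1,9,7}
pos 11: 9 -> hit
pos 12: 4 -> fault, evict 7, frames {1,9,4}
pos 13: 7 -> fault, evict 4, frames {1,9,7}
pos 14: 8 -> fault, evict 7, frames {1,9,8}
At position 14, page 7 is evicted.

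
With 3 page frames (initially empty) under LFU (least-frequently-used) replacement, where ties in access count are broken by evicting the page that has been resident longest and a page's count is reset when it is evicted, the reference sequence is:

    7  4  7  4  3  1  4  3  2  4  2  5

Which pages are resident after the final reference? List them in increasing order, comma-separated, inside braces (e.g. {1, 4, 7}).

7 -> fault, frames {7}
4 -> fault, frames {7,4}
7 -> hit
4 -> hit
3 -> fault, frames {7,4,3}
1 -> fault, evict 3, frames {7,4,1}
4 -> hit
3 -> fault, evict 1, frames {7,4,3}
2 -> fault, evict 3, frames {7,4,2}
4 -> hit
2 -> hit
5 -> fault, evict 7, frames {4,2,5}

{2, 4, 5}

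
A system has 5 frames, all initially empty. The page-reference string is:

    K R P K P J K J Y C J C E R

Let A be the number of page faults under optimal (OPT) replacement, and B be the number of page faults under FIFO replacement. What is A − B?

Under OPT: F F F . . F . . F F . . F . → 7 faults.
Under FIFO: F F F . . F . . F F . . F F → 8 faults.
A − B = 7 − 8 = -1.

-1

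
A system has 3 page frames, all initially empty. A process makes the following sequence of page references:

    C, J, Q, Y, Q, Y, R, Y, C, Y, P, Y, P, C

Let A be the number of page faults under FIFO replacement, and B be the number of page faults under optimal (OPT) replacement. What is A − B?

2

Under FIFO: F F F F . . F . F . F F . . → 8 faults.
Under OPT: F F F F . . F . . . F . . . → 6 faults.
A − B = 8 − 6 = 2.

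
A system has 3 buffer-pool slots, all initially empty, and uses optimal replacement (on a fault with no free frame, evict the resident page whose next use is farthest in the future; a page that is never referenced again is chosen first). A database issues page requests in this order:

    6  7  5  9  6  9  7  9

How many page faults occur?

6 → miss, frames [6]
7 → miss, frames [6, 7]
5 → miss, frames [6, 7, 5]
9 → miss, evict 5, frames [6, 7, 9]
6 → hit
9 → hit
7 → hit
9 → hit
Page faults: 4.

4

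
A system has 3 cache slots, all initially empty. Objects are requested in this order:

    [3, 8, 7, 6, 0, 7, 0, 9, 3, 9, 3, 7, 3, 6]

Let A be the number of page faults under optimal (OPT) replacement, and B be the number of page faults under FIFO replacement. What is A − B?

Under OPT: F F F F F . . F . . . . . F → 7 faults.
Under FIFO: F F F F F . . F F . . F . F → 9 faults.
A − B = 7 − 9 = -2.

-2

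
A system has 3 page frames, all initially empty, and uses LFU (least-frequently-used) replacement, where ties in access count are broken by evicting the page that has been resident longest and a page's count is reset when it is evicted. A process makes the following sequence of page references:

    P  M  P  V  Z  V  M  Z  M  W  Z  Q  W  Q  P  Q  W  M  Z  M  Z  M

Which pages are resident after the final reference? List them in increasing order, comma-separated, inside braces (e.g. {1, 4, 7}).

{M, P, Q}

P: miss, frames [P]
M: miss, frames [P, M]
P: hit
V: miss, frames [P, M, V]
Z: miss, evict M, frames [P, V, Z]
V: hit
M: miss, evict Z, frames [P, V, M]
Z: miss, evict M, frames [P, V, Z]
M: miss, evict Z, frames [P, V, M]
W: miss, evict M, frames [P, V, W]
Z: miss, evict W, frames [P, V, Z]
Q: miss, evict Z, frames [P, V, Q]
W: miss, evict Q, frames [P, V, W]
Q: miss, evict W, frames [P, V, Q]
P: hit
Q: hit
W: miss, evict V, frames [P, Q, W]
M: miss, evict W, frames [P, Q, M]
Z: miss, evict M, frames [P, Q, Z]
M: miss, evict Z, frames [P, Q, M]
Z: miss, evict M, frames [P, Q, Z]
M: miss, evict Z, frames [P, Q, M]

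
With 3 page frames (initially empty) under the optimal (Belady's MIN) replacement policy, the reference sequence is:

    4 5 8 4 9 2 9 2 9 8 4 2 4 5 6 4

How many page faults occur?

8

4: miss, frames {4}
5: miss, frames {4,5}
8: miss, frames {4,5,8}
4: hit
9: miss, evict 5, frames {4,8,9}
2: miss, evict 4, frames {8,9,2}
9: hit
2: hit
9: hit
8: hit
4: miss, evict 9, frames {8,2,4}
2: hit
4: hit
5: miss, evict 2, frames {8,4,5}
6: miss, evict 5, frames {8,4,6}
4: hit
Page faults: 8.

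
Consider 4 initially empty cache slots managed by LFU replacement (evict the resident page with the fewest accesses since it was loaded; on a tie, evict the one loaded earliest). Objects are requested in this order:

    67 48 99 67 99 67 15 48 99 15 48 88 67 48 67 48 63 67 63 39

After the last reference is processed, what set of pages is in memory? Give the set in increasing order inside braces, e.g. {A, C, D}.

67 -> miss, frames [67]
48 -> miss, frames [67, 48]
99 -> miss, frames [67, 48, 99]
67 -> hit
99 -> hit
67 -> hit
15 -> miss, frames [67, 48, 99, 15]
48 -> hit
99 -> hit
15 -> hit
48 -> hit
88 -> miss, evict 15, frames [67, 48, 99, 88]
67 -> hit
48 -> hit
67 -> hit
48 -> hit
63 -> miss, evict 88, frames [67, 48, 99, 63]
67 -> hit
63 -> hit
39 -> miss, evict 63, frames [67, 48, 99, 39]

{39, 48, 67, 99}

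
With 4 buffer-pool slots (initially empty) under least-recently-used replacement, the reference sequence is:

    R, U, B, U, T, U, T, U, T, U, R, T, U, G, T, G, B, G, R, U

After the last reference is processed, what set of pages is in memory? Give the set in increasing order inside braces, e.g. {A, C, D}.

R → miss, frames {R}
U → miss, frames {R,U}
B → miss, frames {R,U,B}
U → hit
T → miss, frames {R,B,U,T}
U → hit
T → hit
U → hit
T → hit
U → hit
R → hit
T → hit
U → hit
G → miss, evict B, frames {R,T,U,G}
T → hit
G → hit
B → miss, evict R, frames {U,T,G,B}
G → hit
R → miss, evict U, frames {T,B,G,R}
U → miss, evict T, frames {B,G,R,U}

{B, G, R, U}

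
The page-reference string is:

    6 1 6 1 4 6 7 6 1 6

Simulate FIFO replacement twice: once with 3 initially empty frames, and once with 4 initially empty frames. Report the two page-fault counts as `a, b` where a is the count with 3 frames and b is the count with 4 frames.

3 frames: F F . . F . F F F . → 6 faults.
4 frames: F F . . F . F . . . → 4 faults.
4 < 6: adding a frame reduced faults, as is typical.

6, 4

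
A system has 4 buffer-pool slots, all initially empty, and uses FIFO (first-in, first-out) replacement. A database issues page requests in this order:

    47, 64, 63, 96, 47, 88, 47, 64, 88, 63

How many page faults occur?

47 → miss, frames {47}
64 → miss, frames {47,64}
63 → miss, frames {47,64,63}
96 → miss, frames {47,64,63,96}
47 → hit
88 → miss, evict 47, frames {64,63,96,88}
47 → miss, evict 64, frames {63,96,88,47}
64 → miss, evict 63, frames {96,88,47,64}
88 → hit
63 → miss, evict 96, frames {88,47,64,63}
Page faults: 8.

8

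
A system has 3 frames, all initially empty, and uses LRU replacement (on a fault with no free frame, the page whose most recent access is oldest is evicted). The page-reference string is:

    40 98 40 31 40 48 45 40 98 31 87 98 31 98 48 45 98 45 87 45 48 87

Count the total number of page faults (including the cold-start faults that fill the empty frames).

40: fault, frames (40)
98: fault, frames (40 98)
40: hit
31: fault, frames (98 40 31)
40: hit
48: fault, evict 98, frames (31 40 48)
45: fault, evict 31, frames (40 48 45)
40: hit
98: fault, evict 48, frames (45 40 98)
31: fault, evict 45, frames (40 98 31)
87: fault, evict 40, frames (98 31 87)
98: hit
31: hit
98: hit
48: fault, evict 87, frames (31 98 48)
45: fault, evict 31, frames (98 48 45)
98: hit
45: hit
87: fault, evict 48, frames (98 45 87)
45: hit
48: fault, evict 98, frames (87 45 48)
87: hit
Page faults: 12.

12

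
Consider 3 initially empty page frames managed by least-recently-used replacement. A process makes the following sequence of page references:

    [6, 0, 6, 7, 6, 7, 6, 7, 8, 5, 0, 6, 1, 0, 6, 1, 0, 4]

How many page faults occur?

9

6 -> fault, frames [6]
0 -> fault, frames [6, 0]
6 -> hit
7 -> fault, frames [0, 6, 7]
6 -> hit
7 -> hit
6 -> hit
7 -> hit
8 -> fault, evict 0, frames [6, 7, 8]
5 -> fault, evict 6, frames [7, 8, 5]
0 -> fault, evict 7, frames [8, 5, 0]
6 -> fault, evict 8, frames [5, 0, 6]
1 -> fault, evict 5, frames [0, 6, 1]
0 -> hit
6 -> hit
1 -> hit
0 -> hit
4 -> fault, evict 6, frames [1, 0, 4]
Page faults: 9.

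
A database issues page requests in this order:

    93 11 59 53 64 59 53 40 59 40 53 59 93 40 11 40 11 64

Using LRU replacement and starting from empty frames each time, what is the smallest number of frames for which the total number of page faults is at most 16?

2

f=1: 18 faults
f=2: 15 faults
f=3: 10 faults
f=4: 9 faults
f=5: 9 faults
f=6: 6 faults
Smallest f with faults ≤ 16 is 2.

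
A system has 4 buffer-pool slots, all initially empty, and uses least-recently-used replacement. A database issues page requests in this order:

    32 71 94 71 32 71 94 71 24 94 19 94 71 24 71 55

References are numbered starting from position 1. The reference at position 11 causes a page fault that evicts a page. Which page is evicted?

pos 1: 32 → miss, frames (32)
pos 2: 71 → miss, frames (32 71)
pos 3: 94 → miss, frames (32 71 94)
pos 4: 71 → hit
pos 5: 32 → hit
pos 6: 71 → hit
pos 7: 94 → hit
pos 8: 71 → hit
pos 9: 24 → miss, frames (32 94 71 24)
pos 10: 94 → hit
pos 11: 19 → miss, evict 32, frames (71 24 94 19)
At position 11, page 32 is evicted.

32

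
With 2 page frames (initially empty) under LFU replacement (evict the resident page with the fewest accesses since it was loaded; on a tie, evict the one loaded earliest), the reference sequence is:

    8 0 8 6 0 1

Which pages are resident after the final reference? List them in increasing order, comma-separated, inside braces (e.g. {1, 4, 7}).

8 -> fault, frames [8]
0 -> fault, frames [8, 0]
8 -> hit
6 -> fault, evict 0, frames [8, 6]
0 -> fault, evict 6, frames [8, 0]
1 -> fault, evict 0, frames [8, 1]

{1, 8}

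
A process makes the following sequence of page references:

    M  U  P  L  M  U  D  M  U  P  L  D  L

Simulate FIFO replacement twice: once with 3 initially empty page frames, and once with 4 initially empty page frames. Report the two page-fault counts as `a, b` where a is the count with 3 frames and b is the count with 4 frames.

9, 10

3 frames: F F F F F F F . . F F . . → 9 faults.
4 frames: F F F F . . F F F F F F . → 10 faults.
10 > 9: adding a frame increased faults — Belady's anomaly.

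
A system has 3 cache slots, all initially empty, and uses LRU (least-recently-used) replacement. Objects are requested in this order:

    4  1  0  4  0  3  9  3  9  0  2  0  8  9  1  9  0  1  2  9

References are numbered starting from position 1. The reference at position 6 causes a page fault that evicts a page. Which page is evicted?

1

pos 1: 4 -> miss, frames {4}
pos 2: 1 -> miss, frames {4,1}
pos 3: 0 -> miss, frames {4,1,0}
pos 4: 4 -> hit
pos 5: 0 -> hit
pos 6: 3 -> miss, evict 1, frames {4,0,3}
At position 6, page 1 is evicted.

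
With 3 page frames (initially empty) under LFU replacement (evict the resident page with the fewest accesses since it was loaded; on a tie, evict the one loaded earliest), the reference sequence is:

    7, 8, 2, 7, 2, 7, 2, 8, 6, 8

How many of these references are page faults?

7 → fault, frames [7]
8 → fault, frames [7, 8]
2 → fault, frames [7, 8, 2]
7 → hit
2 → hit
7 → hit
2 → hit
8 → hit
6 → fault, evict 8, frames [7, 2, 6]
8 → fault, evict 6, frames [7, 2, 8]
Page faults: 5.

5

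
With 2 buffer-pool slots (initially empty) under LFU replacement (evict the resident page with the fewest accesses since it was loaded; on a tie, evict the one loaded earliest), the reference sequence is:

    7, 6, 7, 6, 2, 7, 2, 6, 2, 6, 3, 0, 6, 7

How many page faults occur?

8

7 -> fault, frames (7)
6 -> fault, frames (7 6)
7 -> hit
6 -> hit
2 -> fault, evict 7, frames (6 2)
7 -> fault, evict 2, frames (6 7)
2 -> fault, evict 7, frames (6 2)
6 -> hit
2 -> hit
6 -> hit
3 -> fault, evict 2, frames (6 3)
0 -> fault, evict 3, frames (6 0)
6 -> hit
7 -> fault, evict 0, frames (6 7)
Page faults: 8.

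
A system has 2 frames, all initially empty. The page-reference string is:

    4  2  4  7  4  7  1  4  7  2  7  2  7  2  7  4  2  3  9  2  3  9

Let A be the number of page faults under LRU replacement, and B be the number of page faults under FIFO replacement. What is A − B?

1

Under LRU: F F . F . . F F F F . . . . . F F F F F F F → 14 faults.
Under FIFO: F F . F F . F . F F . . . . . F . F F F F F → 13 faults.
A − B = 14 − 13 = 1.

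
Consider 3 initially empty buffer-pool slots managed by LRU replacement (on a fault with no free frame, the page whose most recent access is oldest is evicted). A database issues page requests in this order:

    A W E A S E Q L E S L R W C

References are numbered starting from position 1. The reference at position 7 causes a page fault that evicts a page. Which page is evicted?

pos 1: A → fault, frames {A}
pos 2: W → fault, frames {A,W}
pos 3: E → fault, frames {A,W,E}
pos 4: A → hit
pos 5: S → fault, evict W, frames {E,A,S}
pos 6: E → hit
pos 7: Q → fault, evict A, frames {S,E,Q}
At position 7, page A is evicted.

A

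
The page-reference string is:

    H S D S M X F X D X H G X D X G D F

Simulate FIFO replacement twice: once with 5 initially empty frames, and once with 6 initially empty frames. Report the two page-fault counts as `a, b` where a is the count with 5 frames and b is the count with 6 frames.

9, 7

5 frames: F F F . F F F . . . F F . F . . . . → 9 faults.
6 frames: F F F . F F F . . . . F . . . . . . → 7 faults.
7 < 9: adding a frame reduced faults, as is typical.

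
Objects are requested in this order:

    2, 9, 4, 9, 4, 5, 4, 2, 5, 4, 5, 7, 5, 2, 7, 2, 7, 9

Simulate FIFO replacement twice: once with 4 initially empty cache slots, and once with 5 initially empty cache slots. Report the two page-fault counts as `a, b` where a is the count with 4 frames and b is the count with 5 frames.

4 frames: F F F . . F . . . . . F . F . . . F → 7 faults.
5 frames: F F F . . F . . . . . F . . . . . . → 5 faults.
5 < 7: adding a frame reduced faults, as is typical.

7, 5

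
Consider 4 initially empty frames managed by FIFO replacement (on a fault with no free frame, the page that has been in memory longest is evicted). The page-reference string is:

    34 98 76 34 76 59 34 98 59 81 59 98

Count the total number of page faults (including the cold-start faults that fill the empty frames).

5

34: fault, frames (34)
98: fault, frames (34 98)
76: fault, frames (34 98 76)
34: hit
76: hit
59: fault, frames (34 98 76 59)
34: hit
98: hit
59: hit
81: fault, evict 34, frames (98 76 59 81)
59: hit
98: hit
Page faults: 5.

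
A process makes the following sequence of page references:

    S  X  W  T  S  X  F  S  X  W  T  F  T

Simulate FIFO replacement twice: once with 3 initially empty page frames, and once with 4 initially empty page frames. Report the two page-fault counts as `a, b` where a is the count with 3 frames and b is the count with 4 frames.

3 frames: F F F F F F F . . F F . . → 9 faults.
4 frames: F F F F . . F F F F F F . → 10 faults.
10 > 9: adding a frame increased faults — Belady's anomaly.

9, 10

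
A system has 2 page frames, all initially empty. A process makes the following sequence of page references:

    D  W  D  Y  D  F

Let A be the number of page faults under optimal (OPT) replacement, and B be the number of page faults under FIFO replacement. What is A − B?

-1

Under OPT: F F . F . F → 4 faults.
Under FIFO: F F . F F F → 5 faults.
A − B = 4 − 5 = -1.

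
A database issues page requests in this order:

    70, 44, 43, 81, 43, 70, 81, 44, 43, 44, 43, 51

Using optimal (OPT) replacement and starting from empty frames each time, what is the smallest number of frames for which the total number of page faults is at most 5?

4

f=1: 12 faults
f=2: 8 faults
f=3: 6 faults
f=4: 5 faults
f=5: 5 faults
Smallest f with faults ≤ 5 is 4.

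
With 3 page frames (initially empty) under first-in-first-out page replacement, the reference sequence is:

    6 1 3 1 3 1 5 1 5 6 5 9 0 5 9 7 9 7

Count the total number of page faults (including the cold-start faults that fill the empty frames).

10

6 → fault, frames [6]
1 → fault, frames [6, 1]
3 → fault, frames [6, 1, 3]
1 → hit
3 → hit
1 → hit
5 → fault, evict 6, frames [1, 3, 5]
1 → hit
5 → hit
6 → fault, evict 1, frames [3, 5, 6]
5 → hit
9 → fault, evict 3, frames [5, 6, 9]
0 → fault, evict 5, frames [6, 9, 0]
5 → fault, evict 6, frames [9, 0, 5]
9 → hit
7 → fault, evict 9, frames [0, 5, 7]
9 → fault, evict 0, frames [5, 7, 9]
7 → hit
Page faults: 10.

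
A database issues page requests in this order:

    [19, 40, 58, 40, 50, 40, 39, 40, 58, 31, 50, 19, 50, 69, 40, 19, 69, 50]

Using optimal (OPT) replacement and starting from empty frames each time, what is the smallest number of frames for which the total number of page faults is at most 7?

5

f=1: 18 faults
f=2: 13 faults
f=3: 10 faults
f=4: 8 faults
f=5: 7 faults
f=6: 7 faults
f=7: 7 faults
Smallest f with faults ≤ 7 is 5.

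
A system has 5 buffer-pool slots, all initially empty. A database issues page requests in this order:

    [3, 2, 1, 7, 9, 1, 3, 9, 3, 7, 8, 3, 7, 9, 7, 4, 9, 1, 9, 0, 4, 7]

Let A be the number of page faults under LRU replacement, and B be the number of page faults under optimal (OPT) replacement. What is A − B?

1

Under LRU: F F F F F . . . . . F . . . . F . F . F . . → 9 faults.
Under OPT: F F F F F . . . . . F . . . . F . . . F . . → 8 faults.
A − B = 9 − 8 = 1.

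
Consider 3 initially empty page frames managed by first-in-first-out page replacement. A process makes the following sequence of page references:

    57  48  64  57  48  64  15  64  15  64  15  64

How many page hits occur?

57 → miss, frames (57)
48 → miss, frames (57 48)
64 → miss, frames (57 48 64)
57 → hit
48 → hit
64 → hit
15 → miss, evict 57, frames (48 64 15)
64 → hit
15 → hit
64 → hit
15 → hit
64 → hit
Hits: 8.

8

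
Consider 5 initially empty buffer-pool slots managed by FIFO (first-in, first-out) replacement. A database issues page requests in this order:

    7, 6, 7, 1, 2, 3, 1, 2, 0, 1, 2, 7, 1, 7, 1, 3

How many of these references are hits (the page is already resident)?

9

7: miss, frames [7]
6: miss, frames [7, 6]
7: hit
1: miss, frames [7, 6, 1]
2: miss, frames [7, 6, 1, 2]
3: miss, frames [7, 6, 1, 2, 3]
1: hit
2: hit
0: miss, evict 7, frames [6, 1, 2, 3, 0]
1: hit
2: hit
7: miss, evict 6, frames [1, 2, 3, 0, 7]
1: hit
7: hit
1: hit
3: hit
Hits: 9.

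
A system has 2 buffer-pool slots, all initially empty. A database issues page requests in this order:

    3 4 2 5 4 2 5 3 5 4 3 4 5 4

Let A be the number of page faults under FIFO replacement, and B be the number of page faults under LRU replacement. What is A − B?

-1

Under FIFO: F F F F F F F F . F . . F . → 10 faults.
Under LRU: F F F F F F F F . F F . F . → 11 faults.
A − B = 10 − 11 = -1.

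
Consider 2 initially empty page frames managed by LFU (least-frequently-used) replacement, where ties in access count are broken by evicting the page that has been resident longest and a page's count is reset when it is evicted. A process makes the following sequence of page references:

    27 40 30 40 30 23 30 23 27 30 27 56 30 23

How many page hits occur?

27: fault, frames (27)
40: fault, frames (27 40)
30: fault, evict 27, frames (40 30)
40: hit
30: hit
23: fault, evict 40, frames (30 23)
30: hit
23: hit
27: fault, evict 23, frames (30 27)
30: hit
27: hit
56: fault, evict 27, frames (30 56)
30: hit
23: fault, evict 56, frames (30 23)
Hits: 7.

7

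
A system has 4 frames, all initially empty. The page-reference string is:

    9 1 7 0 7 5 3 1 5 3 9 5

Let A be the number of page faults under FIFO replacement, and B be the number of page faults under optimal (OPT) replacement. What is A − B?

2

Under FIFO: F F F F . F F F . . F . → 8 faults.
Under OPT: F F F F . F F . . . . . → 6 faults.
A − B = 8 − 6 = 2.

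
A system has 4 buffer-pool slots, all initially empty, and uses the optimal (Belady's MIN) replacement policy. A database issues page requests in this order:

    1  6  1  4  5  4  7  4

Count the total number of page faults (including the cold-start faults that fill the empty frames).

5

1: fault, frames (1)
6: fault, frames (1 6)
1: hit
4: fault, frames (1 6 4)
5: fault, frames (1 6 4 5)
4: hit
7: fault, evict 5, frames (1 6 4 7)
4: hit
Page faults: 5.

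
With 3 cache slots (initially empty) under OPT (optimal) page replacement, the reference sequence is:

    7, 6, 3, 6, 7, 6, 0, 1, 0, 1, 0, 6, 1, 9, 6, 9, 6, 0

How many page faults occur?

6

7 → miss, frames [7]
6 → miss, frames [7, 6]
3 → miss, frames [7, 6, 3]
6 → hit
7 → hit
6 → hit
0 → miss, evict 3, frames [7, 6, 0]
1 → miss, evict 7, frames [6, 0, 1]
0 → hit
1 → hit
0 → hit
6 → hit
1 → hit
9 → miss, evict 1, frames [6, 0, 9]
6 → hit
9 → hit
6 → hit
0 → hit
Page faults: 6.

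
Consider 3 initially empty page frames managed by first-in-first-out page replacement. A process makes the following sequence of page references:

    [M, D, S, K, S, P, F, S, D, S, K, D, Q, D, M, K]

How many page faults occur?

11

M → fault, frames (M)
D → fault, frames (M D)
S → fault, frames (M D S)
K → fault, evict M, frames (D S K)
S → hit
P → fault, evict D, frames (S K P)
F → fault, evict S, frames (K P F)
S → fault, evict K, frames (P F S)
D → fault, evict P, frames (F S D)
S → hit
K → fault, evict F, frames (S D K)
D → hit
Q → fault, evict S, frames (D K Q)
D → hit
M → fault, evict D, frames (K Q M)
K → hit
Page faults: 11.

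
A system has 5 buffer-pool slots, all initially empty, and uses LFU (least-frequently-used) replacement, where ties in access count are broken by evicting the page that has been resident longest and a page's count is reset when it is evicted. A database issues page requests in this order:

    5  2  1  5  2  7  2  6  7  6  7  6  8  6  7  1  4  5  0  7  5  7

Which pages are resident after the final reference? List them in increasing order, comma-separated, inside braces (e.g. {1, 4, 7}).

5 → fault, frames {5}
2 → fault, frames {5,2}
1 → fault, frames {5,2,1}
5 → hit
2 → hit
7 → fault, frames {5,2,1,7}
2 → hit
6 → fault, frames {5,2,1,7,6}
7 → hit
6 → hit
7 → hit
6 → hit
8 → fault, evict 1, frames {5,2,7,6,8}
6 → hit
7 → hit
1 → fault, evict 8, frames {5,2,7,6,1}
4 → fault, evict 1, frames {5,2,7,6,4}
5 → hit
0 → fault, evict 4, frames {5,2,7,6,0}
7 → hit
5 → hit
7 → hit

{0, 2, 5, 6, 7}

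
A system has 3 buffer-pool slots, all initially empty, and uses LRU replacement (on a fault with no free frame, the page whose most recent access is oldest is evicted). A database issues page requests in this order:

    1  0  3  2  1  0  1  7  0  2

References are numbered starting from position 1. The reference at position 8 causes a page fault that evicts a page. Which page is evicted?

2

pos 1: 1 → fault, frames (1)
pos 2: 0 → fault, frames (1 0)
pos 3: 3 → fault, frames (1 0 3)
pos 4: 2 → fault, evict 1, frames (0 3 2)
pos 5: 1 → fault, evict 0, frames (3 2 1)
pos 6: 0 → fault, evict 3, frames (2 1 0)
pos 7: 1 → hit
pos 8: 7 → fault, evict 2, frames (0 1 7)
At position 8, page 2 is evicted.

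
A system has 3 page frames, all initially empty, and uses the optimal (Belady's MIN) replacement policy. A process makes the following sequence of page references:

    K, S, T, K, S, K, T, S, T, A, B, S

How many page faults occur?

5

K: miss, frames (K)
S: miss, frames (K S)
T: miss, frames (K S T)
K: hit
S: hit
K: hit
T: hit
S: hit
T: hit
A: miss, evict T, frames (K S A)
B: miss, evict A, frames (K S B)
S: hit
Page faults: 5.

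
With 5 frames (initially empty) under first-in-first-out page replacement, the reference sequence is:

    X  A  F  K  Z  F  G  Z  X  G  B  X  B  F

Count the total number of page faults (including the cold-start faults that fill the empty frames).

X -> miss, frames [X]
A -> miss, frames [X, A]
F -> miss, frames [X, A, F]
K -> miss, frames [X, A, F, K]
Z -> miss, frames [X, A, F, K, Z]
F -> hit
G -> miss, evict X, frames [A, F, K, Z, G]
Z -> hit
X -> miss, evict A, frames [F, K, Z, G, X]
G -> hit
B -> miss, evict F, frames [K, Z, G, X, B]
X -> hit
B -> hit
F -> miss, evict K, frames [Z, G, X, B, F]
Page faults: 9.

9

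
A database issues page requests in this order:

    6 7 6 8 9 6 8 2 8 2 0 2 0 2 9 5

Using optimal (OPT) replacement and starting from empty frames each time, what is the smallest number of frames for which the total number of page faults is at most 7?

3

f=1: 16 faults
f=2: 9 faults
f=3: 7 faults
f=4: 7 faults
f=5: 7 faults
f=6: 7 faults
f=7: 7 faults
Smallest f with faults ≤ 7 is 3.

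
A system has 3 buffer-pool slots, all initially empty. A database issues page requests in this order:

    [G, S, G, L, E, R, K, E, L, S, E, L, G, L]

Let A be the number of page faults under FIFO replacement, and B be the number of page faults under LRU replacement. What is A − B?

2

Under FIFO: F F . F F F F . F F F . F F → 11 faults.
Under LRU: F F . F F F F . F F . . F . → 9 faults.
A − B = 11 − 9 = 2.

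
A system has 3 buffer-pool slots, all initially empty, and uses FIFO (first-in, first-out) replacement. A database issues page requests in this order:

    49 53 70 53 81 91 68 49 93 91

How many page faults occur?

9

49 -> miss, frames [49]
53 -> miss, frames [49, 53]
70 -> miss, frames [49, 53, 70]
53 -> hit
81 -> miss, evict 49, frames [53, 70, 81]
91 -> miss, evict 53, frames [70, 81, 91]
68 -> miss, evict 70, frames [81, 91, 68]
49 -> miss, evict 81, frames [91, 68, 49]
93 -> miss, evict 91, frames [68, 49, 93]
91 -> miss, evict 68, frames [49, 93, 91]
Page faults: 9.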